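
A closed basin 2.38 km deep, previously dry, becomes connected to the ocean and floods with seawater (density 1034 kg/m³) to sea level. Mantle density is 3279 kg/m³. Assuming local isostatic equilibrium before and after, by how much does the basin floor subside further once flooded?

1.1 km

After flooding the water column is d + s deep. Its weight must equal the weight of mantle displaced by the extra subsidence s: (d + s) ρ_w = s ρ_m.
s = d ρ_w / (ρ_m − ρ_w) = 2.38 km × 1034/(3279 − 1034) = 1.1 km.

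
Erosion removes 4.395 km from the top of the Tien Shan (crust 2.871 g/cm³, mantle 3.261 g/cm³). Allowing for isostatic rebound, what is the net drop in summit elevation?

0.526 km

Rebound u = e ρ_c/ρ_m = 4.395 km × 2.871/3.261 = 3.869 km.
Net surface drop = e − u = 4.395 km − 3.869 km = e (ρ_m − ρ_c)/ρ_m = 0.526 km.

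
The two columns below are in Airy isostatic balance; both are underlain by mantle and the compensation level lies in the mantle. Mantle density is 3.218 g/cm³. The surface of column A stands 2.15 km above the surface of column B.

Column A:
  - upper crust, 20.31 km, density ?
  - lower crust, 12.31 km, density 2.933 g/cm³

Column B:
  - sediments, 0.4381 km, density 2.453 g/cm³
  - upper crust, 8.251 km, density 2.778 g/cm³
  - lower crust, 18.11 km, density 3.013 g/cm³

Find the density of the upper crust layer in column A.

Take the compensation level at the base of the deeper column (depth z_c below the surface of column A) and equate Σ ρ_i t_i down to z_c; mantle fills any gap and the z_c terms cancel.
Column A: 20.31×ρ + 12.31×2.933 + (z_c − 32.62)×3.218
Column B: 2.15×0 + 0.4381×2.453 + 8.251×2.778 + 18.11×3.013 + (z_c − 2.15 − 26.7991)×3.218
The z_c×3.218 term appears on both sides and cancels. Collect the known terms of each column as K = Σ(ρt)_known − 3.218 × (depth of known layers): K_A = 36.10523 − 3.218×32.62 = −68.86593; K_B = 78.5613673 − 3.218×(2.15 + 26.7991) = −14.5968365.
Balance: K_A + 20.31×ρ = K_B, so ρ = (K_B − K_A)/20.31 = 54.2691/20.31 = 2.67 g/cm³.

2.67 g/cm³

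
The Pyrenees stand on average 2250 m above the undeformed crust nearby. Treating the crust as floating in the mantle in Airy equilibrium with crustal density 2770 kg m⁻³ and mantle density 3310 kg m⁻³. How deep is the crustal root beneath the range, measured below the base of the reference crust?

11500 m

Equating mass per unit area of the two columns: the weight of the topography is balanced by the buoyancy of the root, ρ_c h = (ρ_m − ρ_c) r.
r = h · ρ_c / (ρ_m − ρ_c) = 2250 m × 2770 / (3310 − 2770) = 11500 m.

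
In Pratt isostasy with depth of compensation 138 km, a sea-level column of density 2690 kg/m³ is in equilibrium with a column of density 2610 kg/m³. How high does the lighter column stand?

4.23 km

ρ_ref D = ρ (D + h) → h = D (ρ_ref − ρ)/ρ.
h = 138 km × (2690 − 2610)/2610 = 4.23 km.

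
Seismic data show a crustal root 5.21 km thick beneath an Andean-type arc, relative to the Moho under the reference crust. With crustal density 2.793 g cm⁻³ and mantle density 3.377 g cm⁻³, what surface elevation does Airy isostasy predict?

1.09 km

Balancing pressure at the compensation depth: ρ_c h = (ρ_m − ρ_c) r.
h = r (ρ_m − ρ_c) / ρ_c = 5.21 km × (3.377 − 2.793) / 2.793 = 1.09 km.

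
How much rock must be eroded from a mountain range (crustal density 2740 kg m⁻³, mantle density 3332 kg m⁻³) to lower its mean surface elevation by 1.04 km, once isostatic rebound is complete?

5.85 km

Net drop Δ = e − u = e − e ρ_c/ρ_m = e (ρ_m − ρ_c)/ρ_m.
e = Δ ρ_m/(ρ_m − ρ_c) = 1.04 km × 3332/592 = 5.85 km.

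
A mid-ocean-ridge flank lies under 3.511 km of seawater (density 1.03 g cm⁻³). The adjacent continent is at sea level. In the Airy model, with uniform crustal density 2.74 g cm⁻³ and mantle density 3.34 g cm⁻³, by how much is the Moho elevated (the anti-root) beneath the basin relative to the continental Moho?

By Archimedes' principle applied to the lithosphere: replacing crust with seawater at the top is compensated by replacing crust with mantle at the base: d (ρ_c − ρ_w) = a (ρ_m − ρ_c).
a = d (ρ_c − ρ_w)/(ρ_m − ρ_c) = 3.511 km × 1.71/0.6 = 10 km.

10 km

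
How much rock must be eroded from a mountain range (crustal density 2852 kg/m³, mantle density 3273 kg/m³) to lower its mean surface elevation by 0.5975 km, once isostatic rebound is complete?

Net drop Δ = e − u = e − e ρ_c/ρ_m = e (ρ_m − ρ_c)/ρ_m.
e = Δ ρ_m/(ρ_m − ρ_c) = 0.5975 km × 3273/421 = 4.65 km.

4.65 km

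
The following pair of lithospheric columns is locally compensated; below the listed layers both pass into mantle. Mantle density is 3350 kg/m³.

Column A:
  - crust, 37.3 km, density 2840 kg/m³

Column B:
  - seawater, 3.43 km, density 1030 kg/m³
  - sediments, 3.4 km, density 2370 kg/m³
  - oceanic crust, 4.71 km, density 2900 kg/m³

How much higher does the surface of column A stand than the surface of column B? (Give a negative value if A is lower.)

For any compensation level in the mantle, the mantle terms cancel and isostasy reduces to e = (Σt_A − Σt_B) − (Σ(ρt)_A − Σ(ρt)_B) / ρ_m.
Σt_A = 37.3 km; Σt_B = 11.54 km; Σ(ρt)_A = 105932; Σ(ρt)_B = 25249.9 (in km·kg/m³).
e = (37.3 − 11.54) − (105932 − 25249.9) / 3350 = 1.68 km.

1.68 km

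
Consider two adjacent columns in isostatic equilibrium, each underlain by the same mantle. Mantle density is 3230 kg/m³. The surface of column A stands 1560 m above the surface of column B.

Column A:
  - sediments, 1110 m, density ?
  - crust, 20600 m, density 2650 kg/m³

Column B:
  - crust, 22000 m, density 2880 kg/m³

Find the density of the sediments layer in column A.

Take the compensation level at the base of the deeper column (depth z_c below the surface of column A) and equate Σ ρ_i t_i down to z_c; mantle fills any gap and the z_c terms cancel.
Column A: 1110×ρ + 20600×2650 + (z_c − 21710)×3230
Column B: 1560×0 + 22000×2880 + (z_c − 1560 − 22000)×3230
The z_c×3230 term appears on both sides and cancels. Collect the known terms of each column as K = Σ(ρt)_known − 3230 × (depth of known layers): K_A = 54590000 − 3230×21710 = −15533300; K_B = 63360000 − 3230×(1560 + 22000) = −12738800.
Balance: K_A + 1110×ρ = K_B, so ρ = (K_B − K_A)/1110 = 2794500/1110 = 2520 kg/m³.

2520 kg/m³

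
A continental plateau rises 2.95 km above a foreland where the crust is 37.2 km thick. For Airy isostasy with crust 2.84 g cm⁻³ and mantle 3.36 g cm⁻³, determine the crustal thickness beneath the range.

56.3 km

Root depth r = h ρ_c / (ρ_m − ρ_c) = 2.95 km × 2.84 / 0.52 = 16.11 km.
Total thickness = T + h + r = 37.2 km + 2.95 km + 16.11 km = 56.3 km.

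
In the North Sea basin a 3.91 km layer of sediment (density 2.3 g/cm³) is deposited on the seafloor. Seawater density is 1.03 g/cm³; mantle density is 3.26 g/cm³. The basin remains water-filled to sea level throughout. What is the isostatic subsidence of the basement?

2.23 km

Submarine loading: the sediment displaces seawater, and the subsidence is in turn flooded, so s (ρ_m − ρ_w) = t (ρ_sed − ρ_w).
s = 3.91 km × (2.3 − 1.03) / (3.26 − 1.03) = 2.23 km.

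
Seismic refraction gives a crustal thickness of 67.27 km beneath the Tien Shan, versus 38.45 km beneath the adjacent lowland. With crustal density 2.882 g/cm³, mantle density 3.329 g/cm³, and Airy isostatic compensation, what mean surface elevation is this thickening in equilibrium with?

Excess crust Δ = 67.27 km − 38.45 km = 28.82 km, split between elevation h and root r with h + r = Δ.
Airy balance ρ_c h = (ρ_m − ρ_c) r gives r = h ρ_c/(ρ_m − ρ_c), so h (1 + ρ_c/(ρ_m − ρ_c)) = Δ, i.e. h = Δ (ρ_m − ρ_c)/ρ_m.
h = 28.82 km × 0.447/3.329 = 3.87 km.

3.87 km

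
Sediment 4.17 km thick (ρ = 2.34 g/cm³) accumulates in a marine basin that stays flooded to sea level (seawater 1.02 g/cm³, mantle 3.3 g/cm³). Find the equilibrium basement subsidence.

2.41 km

Submarine loading: the sediment displaces seawater, and the subsidence is in turn flooded, so s (ρ_m − ρ_w) = t (ρ_sed − ρ_w).
s = 4.17 km × (2.34 − 1.02) / (3.3 − 1.02) = 2.41 km.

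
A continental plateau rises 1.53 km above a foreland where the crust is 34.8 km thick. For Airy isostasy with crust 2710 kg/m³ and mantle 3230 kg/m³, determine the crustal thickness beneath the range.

44.3 km

Root depth r = h ρ_c / (ρ_m − ρ_c) = 1.53 km × 2710 / 520 = 7.974 km.
Total thickness = T + h + r = 34.8 km + 1.53 km + 7.974 km = 44.3 km.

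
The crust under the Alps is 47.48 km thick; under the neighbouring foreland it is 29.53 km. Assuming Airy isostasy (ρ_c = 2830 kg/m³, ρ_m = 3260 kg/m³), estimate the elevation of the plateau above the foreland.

Excess crust Δ = 47.48 km − 29.53 km = 17.95 km, split between elevation h and root r with h + r = Δ.
Airy balance ρ_c h = (ρ_m − ρ_c) r gives r = h ρ_c/(ρ_m − ρ_c), so h (1 + ρ_c/(ρ_m − ρ_c)) = Δ, i.e. h = Δ (ρ_m − ρ_c)/ρ_m.
h = 17.95 km × 430/3260 = 2.37 km.

2.37 km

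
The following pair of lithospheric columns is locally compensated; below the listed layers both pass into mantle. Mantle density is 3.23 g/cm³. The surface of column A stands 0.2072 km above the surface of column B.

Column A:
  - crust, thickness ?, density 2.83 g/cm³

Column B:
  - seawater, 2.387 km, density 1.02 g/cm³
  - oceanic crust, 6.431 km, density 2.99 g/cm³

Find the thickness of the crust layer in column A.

Take the compensation level at the base of the deeper column (depth z_c below the surface of column A) and equate Σ ρ_i t_i down to z_c; mantle fills any gap and the z_c terms cancel.
Column A: x×2.83 + (z_c − 0 − x)×3.23
Column B: 0.2072×0 + 2.387×1.02 + 6.431×2.99 + (z_c − 0.2072 − 8.818)×3.23
The z_c×3.23 term appears on both sides and cancels. Collect the known terms of each column as K = Σ(ρt)_known − 3.23 × (depth of known layers): K_A = 0 − 3.23×0 = 0; K_B = 21.66343 − 3.23×(0.2072 + 8.818) = −7.487966.
Balance: K_A − x×(3.23 − 2.83) = K_B, so x = (K_A − K_B)/(3.23 − 2.83) = 7.48797/0.4 = 18.7 km.

18.7 km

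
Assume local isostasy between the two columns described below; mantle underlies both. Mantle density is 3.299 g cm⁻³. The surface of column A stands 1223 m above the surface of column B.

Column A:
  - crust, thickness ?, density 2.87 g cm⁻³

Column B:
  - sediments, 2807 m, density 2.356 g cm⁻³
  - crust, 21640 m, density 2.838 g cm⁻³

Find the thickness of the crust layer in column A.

38800 m

Take the compensation level at the base of the deeper column (depth z_c below the surface of column A) and equate Σ ρ_i t_i down to z_c; mantle fills any gap and the z_c terms cancel.
Column A: x×2.87 + (z_c − 0 − x)×3.299
Column B: 1223×0 + 2807×2.356 + 21640×2.838 + (z_c − 1223 − 24447)×3.299
The z_c×3.299 term appears on both sides and cancels. Collect the known terms of each column as K = Σ(ρt)_known − 3.299 × (depth of known layers): K_A = 0 − 3.299×0 = 0; K_B = 68027.612 − 3.299×(1223 + 24447) = −16657.718.
Balance: K_A − x×(3.299 − 2.87) = K_B, so x = (K_A − K_B)/(3.299 − 2.87) = 16657.7/0.429 = 38800 m.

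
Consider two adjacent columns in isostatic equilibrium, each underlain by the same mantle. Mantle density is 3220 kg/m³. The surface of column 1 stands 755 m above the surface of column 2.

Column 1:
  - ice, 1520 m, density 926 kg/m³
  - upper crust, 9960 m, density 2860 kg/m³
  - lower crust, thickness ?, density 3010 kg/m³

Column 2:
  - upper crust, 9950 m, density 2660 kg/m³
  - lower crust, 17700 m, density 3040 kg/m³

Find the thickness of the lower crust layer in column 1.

Take the compensation level at the base of the deeper column (depth z_c below the surface of column 1) and equate Σ ρ_i t_i down to z_c; mantle fills any gap and the z_c terms cancel.
Column 1: 1520×926 + 9960×2860 + x×3010 + (z_c − 11480 − x)×3220
Column 2: 755×0 + 9950×2660 + 17700×3040 + (z_c − 755 − 27650)×3220
The z_c×3220 term appears on both sides and cancels. Collect the known terms of each column as K = Σ(ρt)_known − 3220 × (depth of known layers): K_1 = 29893120 − 3220×11480 = −7072480; K_2 = 80275000 − 3220×(755 + 27650) = −11189100.
Balance: K_1 − x×(3220 − 3010) = K_2, so x = (K_1 − K_2)/(3220 − 3010) = 4116620/210 = 19600 m.

19600 m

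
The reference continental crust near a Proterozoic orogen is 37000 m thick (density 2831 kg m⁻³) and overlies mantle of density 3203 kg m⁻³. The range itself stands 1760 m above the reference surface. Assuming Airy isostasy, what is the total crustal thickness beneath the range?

52200 m

Root depth r = h ρ_c / (ρ_m − ρ_c) = 1760 m × 2831 / 372 = 13390 m.
Total thickness = T + h + r = 37000 m + 1760 m + 13390 m = 52200 m.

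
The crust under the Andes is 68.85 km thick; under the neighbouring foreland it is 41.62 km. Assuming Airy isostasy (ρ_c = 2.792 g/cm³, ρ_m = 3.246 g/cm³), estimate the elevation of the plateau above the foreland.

Excess crust Δ = 68.85 km − 41.62 km = 27.23 km, split between elevation h and root r with h + r = Δ.
Airy balance ρ_c h = (ρ_m − ρ_c) r gives r = h ρ_c/(ρ_m − ρ_c), so h (1 + ρ_c/(ρ_m − ρ_c)) = Δ, i.e. h = Δ (ρ_m − ρ_c)/ρ_m.
h = 27.23 km × 0.454/3.246 = 3.81 km.

3.81 km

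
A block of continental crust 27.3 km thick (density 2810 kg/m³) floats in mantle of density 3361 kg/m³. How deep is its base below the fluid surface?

22.8 km

Draft d = t ρ_obj/ρ_fluid = 27.3 km × 2810/3361 = 22.8 km.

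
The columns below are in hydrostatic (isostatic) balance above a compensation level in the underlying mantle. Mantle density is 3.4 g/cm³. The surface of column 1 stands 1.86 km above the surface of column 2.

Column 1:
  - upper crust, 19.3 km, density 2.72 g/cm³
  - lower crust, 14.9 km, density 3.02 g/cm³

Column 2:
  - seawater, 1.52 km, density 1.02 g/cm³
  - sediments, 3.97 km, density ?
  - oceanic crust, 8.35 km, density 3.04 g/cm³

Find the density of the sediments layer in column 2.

1.93 g/cm³

Take the compensation level at the base of the deeper column (depth z_c below the surface of column 1) and equate Σ ρ_i t_i down to z_c; mantle fills any gap and the z_c terms cancel.
Column 1: 19.3×2.72 + 14.9×3.02 + (z_c − 34.2)×3.4
Column 2: 1.86×0 + 1.52×1.02 + 3.97×ρ + 8.35×3.04 + (z_c − 1.86 − 13.84)×3.4
The z_c×3.4 term appears on both sides and cancels. Collect the known terms of each column as K = Σ(ρt)_known − 3.4 × (depth of known layers): K_1 = 97.494 − 3.4×34.2 = −18.786; K_2 = 26.9344 − 3.4×(1.86 + 13.84) = −26.4456.
Balance: K_1 = K_2 + 3.97×ρ, so ρ = (K_1 − K_2)/3.97 = 7.6596/3.97 = 1.93 g/cm³.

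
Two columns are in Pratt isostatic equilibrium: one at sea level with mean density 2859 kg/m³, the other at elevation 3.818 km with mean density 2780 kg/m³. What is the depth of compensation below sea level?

ρ_ref D = ρ (D + h) → D (ρ_ref − ρ) = ρ h.
D = ρ h/(ρ_ref − ρ) = 2780 × 3.818 km/(2859 − 2780) = 134 km.

134 km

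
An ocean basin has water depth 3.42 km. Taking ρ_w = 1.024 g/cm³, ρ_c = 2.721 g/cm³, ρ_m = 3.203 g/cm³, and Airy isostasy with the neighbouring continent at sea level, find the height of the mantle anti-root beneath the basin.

12 km

In Airy isostatic equilibrium: replacing crust with seawater at the top is compensated by replacing crust with mantle at the base: d (ρ_c − ρ_w) = a (ρ_m − ρ_c).
a = d (ρ_c − ρ_w)/(ρ_m − ρ_c) = 3.42 km × 1.697/0.482 = 12 km.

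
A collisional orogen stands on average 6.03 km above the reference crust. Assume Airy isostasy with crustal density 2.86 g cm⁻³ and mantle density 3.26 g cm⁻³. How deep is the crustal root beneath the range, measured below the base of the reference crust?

43.1 km

In Airy isostatic equilibrium: the weight of the topography is balanced by the buoyancy of the root, ρ_c h = (ρ_m − ρ_c) r.
r = h · ρ_c / (ρ_m − ρ_c) = 6.03 km × 2.86 / (3.26 − 2.86) = 43.1 km.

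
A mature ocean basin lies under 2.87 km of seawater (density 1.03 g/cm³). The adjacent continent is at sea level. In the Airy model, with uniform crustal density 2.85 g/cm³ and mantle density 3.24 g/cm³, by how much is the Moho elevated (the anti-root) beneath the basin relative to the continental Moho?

13.4 km

Equating mass per unit area of the two columns: replacing crust with seawater at the top is compensated by replacing crust with mantle at the base: d (ρ_c − ρ_w) = a (ρ_m − ρ_c).
a = d (ρ_c − ρ_w)/(ρ_m − ρ_c) = 2.87 km × 1.82/0.39 = 13.4 km.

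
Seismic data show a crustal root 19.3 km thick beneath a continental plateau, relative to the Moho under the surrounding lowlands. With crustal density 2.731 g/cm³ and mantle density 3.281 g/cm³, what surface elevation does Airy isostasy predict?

Balancing pressure at the compensation depth: ρ_c h = (ρ_m − ρ_c) r.
h = r (ρ_m − ρ_c) / ρ_c = 19.3 km × (3.281 − 2.731) / 2.731 = 3.89 km.

3.89 km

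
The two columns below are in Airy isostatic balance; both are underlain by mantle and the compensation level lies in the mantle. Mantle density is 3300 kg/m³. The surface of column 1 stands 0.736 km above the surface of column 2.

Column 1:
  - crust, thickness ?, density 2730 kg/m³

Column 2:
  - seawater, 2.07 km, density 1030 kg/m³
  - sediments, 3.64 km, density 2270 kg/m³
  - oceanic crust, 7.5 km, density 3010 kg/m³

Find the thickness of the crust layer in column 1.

Take the compensation level at the base of the deeper column (depth z_c below the surface of column 1) and equate Σ ρ_i t_i down to z_c; mantle fills any gap and the z_c terms cancel.
Column 1: x×2730 + (z_c − 0 − x)×3300
Column 2: 0.736×0 + 2.07×1030 + 3.64×2270 + 7.5×3010 + (z_c − 0.736 − 13.21)×3300
The z_c×3300 term appears on both sides and cancels. Collect the known terms of each column as K = Σ(ρt)_known − 3300 × (depth of known layers): K_1 = 0 − 3300×0 = 0; K_2 = 32969.9 − 3300×(0.736 + 13.21) = −13051.9.
Balance: K_1 − x×(3300 − 2730) = K_2, so x = (K_1 − K_2)/(3300 − 2730) = 13051.9/570 = 22.9 km.

22.9 km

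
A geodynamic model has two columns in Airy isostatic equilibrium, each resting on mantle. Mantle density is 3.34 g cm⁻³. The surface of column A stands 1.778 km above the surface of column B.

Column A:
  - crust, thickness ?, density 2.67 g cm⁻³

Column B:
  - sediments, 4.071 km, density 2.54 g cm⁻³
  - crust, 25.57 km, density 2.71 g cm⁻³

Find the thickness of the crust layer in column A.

Take the compensation level at the base of the deeper column (depth z_c below the surface of column A) and equate Σ ρ_i t_i down to z_c; mantle fills any gap and the z_c terms cancel.
Column A: x×2.67 + (z_c − 0 − x)×3.34
Column B: 1.778×0 + 4.071×2.54 + 25.57×2.71 + (z_c − 1.778 − 29.641)×3.34
The z_c×3.34 term appears on both sides and cancels. Collect the known terms of each column as K = Σ(ρt)_known − 3.34 × (depth of known layers): K_A = 0 − 3.34×0 = 0; K_B = 79.63504 − 3.34×(1.778 + 29.641) = −25.30442.
Balance: K_A − x×(3.34 − 2.67) = K_B, so x = (K_A − K_B)/(3.34 − 2.67) = 25.3044/0.67 = 37.8 km.

37.8 km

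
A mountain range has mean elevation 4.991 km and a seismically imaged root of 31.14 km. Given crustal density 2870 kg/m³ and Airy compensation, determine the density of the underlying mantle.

3330 kg/m³

Airy balance: ρ_c h = (ρ_m − ρ_c) r → ρ_m = ρ_c (1 + h/r).
ρ_m = 2870 × (1 + 4.991 km/31.14 km) = 3330 kg/m³.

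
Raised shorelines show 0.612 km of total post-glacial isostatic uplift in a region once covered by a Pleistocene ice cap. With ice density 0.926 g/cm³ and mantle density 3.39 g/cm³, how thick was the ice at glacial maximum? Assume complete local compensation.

u = t ρ_ice/ρ_m → t = u ρ_m/ρ_ice = 0.612 km × 3.39/0.926 = 2.24 km.

2.24 km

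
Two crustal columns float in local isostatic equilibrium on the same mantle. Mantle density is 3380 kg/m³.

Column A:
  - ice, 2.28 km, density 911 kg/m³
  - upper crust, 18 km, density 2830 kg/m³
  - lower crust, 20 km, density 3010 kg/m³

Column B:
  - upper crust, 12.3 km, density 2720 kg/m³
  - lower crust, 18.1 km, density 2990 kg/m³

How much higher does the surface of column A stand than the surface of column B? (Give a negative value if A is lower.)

2.29 km

For any compensation level in the mantle, the mantle terms cancel and isostasy reduces to e = (Σt_A − Σt_B) − (Σ(ρt)_A − Σ(ρt)_B) / ρ_m.
Σt_A = 40.28 km; Σt_B = 30.4 km; Σ(ρt)_A = 113217.08; Σ(ρt)_B = 87575 (in km·kg/m³).
e = (40.28 − 30.4) − (113217.08 − 87575) / 3380 = 2.29 km.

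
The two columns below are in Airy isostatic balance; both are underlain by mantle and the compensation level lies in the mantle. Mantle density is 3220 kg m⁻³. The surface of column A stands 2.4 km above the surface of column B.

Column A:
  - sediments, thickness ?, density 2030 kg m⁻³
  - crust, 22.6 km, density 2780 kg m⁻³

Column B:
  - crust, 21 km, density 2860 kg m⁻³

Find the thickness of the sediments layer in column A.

Take the compensation level at the base of the deeper column (depth z_c below the surface of column A) and equate Σ ρ_i t_i down to z_c; mantle fills any gap and the z_c terms cancel.
Column A: x×2030 + 22.6×2780 + (z_c − 22.6 − x)×3220
Column B: 2.4×0 + 21×2860 + (z_c − 2.4 − 21)×3220
The z_c×3220 term appears on both sides and cancels. Collect the known terms of each column as K = Σ(ρt)_known − 3220 × (depth of known layers): K_A = 62828 − 3220×22.6 = −9944; K_B = 60060 − 3220×(2.4 + 21) = −15288.
Balance: K_A − x×(3220 − 2030) = K_B, so x = (K_A − K_B)/(3220 − 2030) = 5344/1190 = 4.49 km.

4.49 km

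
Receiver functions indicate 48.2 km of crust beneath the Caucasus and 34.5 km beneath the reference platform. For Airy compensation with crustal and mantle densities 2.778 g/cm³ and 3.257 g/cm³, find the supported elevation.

Excess crust Δ = 48.2 km − 34.5 km = 13.7 km, split between elevation h and root r with h + r = Δ.
Airy balance ρ_c h = (ρ_m − ρ_c) r gives r = h ρ_c/(ρ_m − ρ_c), so h (1 + ρ_c/(ρ_m − ρ_c)) = Δ, i.e. h = Δ (ρ_m − ρ_c)/ρ_m.
h = 13.7 km × 0.479/3.257 = 2.01 km.

2.01 km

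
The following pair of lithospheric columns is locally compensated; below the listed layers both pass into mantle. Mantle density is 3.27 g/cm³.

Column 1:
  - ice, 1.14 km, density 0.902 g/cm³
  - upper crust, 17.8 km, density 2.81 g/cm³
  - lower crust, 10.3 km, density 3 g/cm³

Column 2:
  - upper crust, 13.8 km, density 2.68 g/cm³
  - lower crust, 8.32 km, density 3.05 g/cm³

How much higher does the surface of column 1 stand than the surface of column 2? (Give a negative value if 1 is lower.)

1.13 km

For any compensation level in the mantle, the mantle terms cancel and isostasy reduces to e = (Σt_1 − Σt_2) − (Σ(ρt)_1 − Σ(ρt)_2) / ρ_m.
Σt_1 = 29.24 km; Σt_2 = 22.12 km; Σ(ρt)_1 = 81.94628; Σ(ρt)_2 = 62.36 (in km·g/cm³).
e = (29.24 − 22.12) − (81.94628 − 62.36) / 3.27 = 1.13 km.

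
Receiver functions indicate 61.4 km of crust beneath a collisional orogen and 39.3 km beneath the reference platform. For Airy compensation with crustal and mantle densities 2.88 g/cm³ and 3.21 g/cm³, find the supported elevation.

2.27 km

Excess crust Δ = 61.4 km − 39.3 km = 22.1 km, split between elevation h and root r with h + r = Δ.
Airy balance ρ_c h = (ρ_m − ρ_c) r gives r = h ρ_c/(ρ_m − ρ_c), so h (1 + ρ_c/(ρ_m − ρ_c)) = Δ, i.e. h = Δ (ρ_m − ρ_c)/ρ_m.
h = 22.1 km × 0.33/3.21 = 2.27 km.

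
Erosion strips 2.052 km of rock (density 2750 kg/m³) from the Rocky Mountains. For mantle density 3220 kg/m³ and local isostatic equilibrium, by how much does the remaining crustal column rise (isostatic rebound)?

Unloading: uplift u = e ρ_c/ρ_m = 2.052 km × 2750/3220 = 1.75 km.

1.75 km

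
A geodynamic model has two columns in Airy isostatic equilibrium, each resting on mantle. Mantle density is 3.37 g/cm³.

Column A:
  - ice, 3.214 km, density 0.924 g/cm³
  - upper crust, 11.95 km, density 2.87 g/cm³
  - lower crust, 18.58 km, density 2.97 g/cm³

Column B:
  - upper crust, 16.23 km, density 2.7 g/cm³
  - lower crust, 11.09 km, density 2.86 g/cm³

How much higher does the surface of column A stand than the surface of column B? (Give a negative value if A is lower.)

1.41 km

For any compensation level in the mantle, the mantle terms cancel and isostasy reduces to e = (Σt_A − Σt_B) − (Σ(ρt)_A − Σ(ρt)_B) / ρ_m.
Σt_A = 33.744 km; Σt_B = 27.32 km; Σ(ρt)_A = 92.448836; Σ(ρt)_B = 75.5384 (in km·g/cm³).
e = (33.744 − 27.32) − (92.448836 − 75.5384) / 3.37 = 1.41 km.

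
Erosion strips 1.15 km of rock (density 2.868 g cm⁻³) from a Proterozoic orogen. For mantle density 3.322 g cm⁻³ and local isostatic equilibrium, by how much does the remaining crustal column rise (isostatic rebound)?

0.993 km

Unloading: uplift u = e ρ_c/ρ_m = 1.15 km × 2.868/3.322 = 0.993 km.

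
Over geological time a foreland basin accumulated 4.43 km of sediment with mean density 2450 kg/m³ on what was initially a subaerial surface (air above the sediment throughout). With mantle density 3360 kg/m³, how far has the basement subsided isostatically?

3.23 km

Subaerial load: s = t ρ_sed / ρ_m = 4.43 km × 2450/3360 = 3.23 km.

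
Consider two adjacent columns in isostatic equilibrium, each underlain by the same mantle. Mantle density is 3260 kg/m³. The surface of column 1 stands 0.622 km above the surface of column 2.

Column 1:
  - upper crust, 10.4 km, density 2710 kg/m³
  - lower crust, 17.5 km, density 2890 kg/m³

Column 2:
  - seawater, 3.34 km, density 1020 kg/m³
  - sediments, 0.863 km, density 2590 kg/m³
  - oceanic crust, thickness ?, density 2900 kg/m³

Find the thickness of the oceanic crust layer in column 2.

5.85 km

Take the compensation level at the base of the deeper column (depth z_c below the surface of column 1) and equate Σ ρ_i t_i down to z_c; mantle fills any gap and the z_c terms cancel.
Column 1: 10.4×2710 + 17.5×2890 + (z_c − 27.9)×3260
Column 2: 0.622×0 + 3.34×1020 + 0.863×2590 + x×2900 + (z_c − 0.622 − 4.203 − x)×3260
The z_c×3260 term appears on both sides and cancels. Collect the known terms of each column as K = Σ(ρt)_known − 3260 × (depth of known layers): K_1 = 78759 − 3260×27.9 = −12195; K_2 = 5641.97 − 3260×(0.622 + 4.203) = −10087.53.
Balance: K_1 = K_2 − x×(3260 − 2900), so x = (K_2 − K_1)/(3260 − 2900) = 2107.47/360 = 5.85 km.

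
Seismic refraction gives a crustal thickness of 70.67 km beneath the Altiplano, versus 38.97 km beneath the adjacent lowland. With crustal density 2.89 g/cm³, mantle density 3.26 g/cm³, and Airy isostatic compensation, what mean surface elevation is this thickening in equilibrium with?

Excess crust Δ = 70.67 km − 38.97 km = 31.7 km, split between elevation h and root r with h + r = Δ.
Airy balance ρ_c h = (ρ_m − ρ_c) r gives r = h ρ_c/(ρ_m − ρ_c), so h (1 + ρ_c/(ρ_m − ρ_c)) = Δ, i.e. h = Δ (ρ_m − ρ_c)/ρ_m.
h = 31.7 km × 0.37/3.26 = 3.6 km.

3.6 km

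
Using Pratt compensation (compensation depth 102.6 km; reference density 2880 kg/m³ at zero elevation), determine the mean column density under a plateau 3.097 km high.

2800 kg/m³

Pratt balance: ρ_ref D = ρ (D + h).
ρ = ρ_ref D/(D + h) = 2880 × 102.6 km/(102.6 km + 3.097 km) = 2800 kg/m³.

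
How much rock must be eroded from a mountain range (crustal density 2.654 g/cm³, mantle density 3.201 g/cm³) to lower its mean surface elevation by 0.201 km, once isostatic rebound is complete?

1.18 km

Net drop Δ = e − u = e − e ρ_c/ρ_m = e (ρ_m − ρ_c)/ρ_m.
e = Δ ρ_m/(ρ_m − ρ_c) = 0.201 km × 3.201/0.547 = 1.18 km.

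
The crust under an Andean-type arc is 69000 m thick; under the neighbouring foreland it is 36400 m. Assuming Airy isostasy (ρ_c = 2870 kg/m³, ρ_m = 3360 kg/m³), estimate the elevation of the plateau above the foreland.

4750 m

Excess crust Δ = 69000 m − 36400 m = 32600 m, split between elevation h and root r with h + r = Δ.
Airy balance ρ_c h = (ρ_m − ρ_c) r gives r = h ρ_c/(ρ_m − ρ_c), so h (1 + ρ_c/(ρ_m − ρ_c)) = Δ, i.e. h = Δ (ρ_m − ρ_c)/ρ_m.
h = 32600 m × 490/3360 = 4750 m.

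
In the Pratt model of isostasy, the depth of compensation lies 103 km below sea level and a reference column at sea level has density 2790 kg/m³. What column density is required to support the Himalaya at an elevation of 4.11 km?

2680 kg/m³

Pratt balance: ρ_ref D = ρ (D + h).
ρ = ρ_ref D/(D + h) = 2790 × 103 km/(103 km + 4.11 km) = 2680 kg/m³.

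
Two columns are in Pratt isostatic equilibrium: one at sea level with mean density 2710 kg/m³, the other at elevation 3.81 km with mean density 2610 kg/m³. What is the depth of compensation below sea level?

99.4 km

ρ_ref D = ρ (D + h) → D (ρ_ref − ρ) = ρ h.
D = ρ h/(ρ_ref − ρ) = 2610 × 3.81 km/(2710 − 2610) = 99.4 km.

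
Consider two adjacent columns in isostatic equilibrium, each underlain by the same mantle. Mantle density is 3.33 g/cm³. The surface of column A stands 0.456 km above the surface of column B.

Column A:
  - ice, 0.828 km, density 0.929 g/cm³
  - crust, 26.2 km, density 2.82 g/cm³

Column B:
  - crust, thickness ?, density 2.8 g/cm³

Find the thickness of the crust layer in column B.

Take the compensation level at the base of the deeper column (depth z_c below the surface of column A) and equate Σ ρ_i t_i down to z_c; mantle fills any gap and the z_c terms cancel.
Column A: 0.828×0.929 + 26.2×2.82 + (z_c − 27.028)×3.33
Column B: 0.456×0 + x×2.8 + (z_c − 0.456 − 0 − x)×3.33
The z_c×3.33 term appears on both sides and cancels. Collect the known terms of each column as K = Σ(ρt)_known − 3.33 × (depth of known layers): K_A = 74.653212 − 3.33×27.028 = −15.350028; K_B = 0 − 3.33×(0.456 + 0) = −1.51848.
Balance: K_A = K_B − x×(3.33 − 2.8), so x = (K_B − K_A)/(3.33 − 2.8) = 13.8315/0.53 = 26.1 km.

26.1 km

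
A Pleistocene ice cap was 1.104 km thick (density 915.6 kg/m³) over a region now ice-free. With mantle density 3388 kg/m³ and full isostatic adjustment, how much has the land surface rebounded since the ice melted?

Removing the load lets mantle flow back in; uplift u satisfies ρ_ice t = ρ_m u.
u = t ρ_ice/ρ_m = 1.104 km × 915.6/3388 = 0.298 km.

0.298 km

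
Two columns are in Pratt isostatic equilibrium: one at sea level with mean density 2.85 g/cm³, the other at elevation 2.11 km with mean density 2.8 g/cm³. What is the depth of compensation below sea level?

ρ_ref D = ρ (D + h) → D (ρ_ref − ρ) = ρ h.
D = ρ h/(ρ_ref − ρ) = 2.8 × 2.11 km/(2.85 − 2.8) = 118 km.

118 km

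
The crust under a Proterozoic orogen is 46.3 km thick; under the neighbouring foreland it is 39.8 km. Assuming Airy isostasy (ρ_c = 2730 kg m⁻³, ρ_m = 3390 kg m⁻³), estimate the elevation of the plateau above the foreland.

Excess crust Δ = 46.3 km − 39.8 km = 6.5 km, split between elevation h and root r with h + r = Δ.
Airy balance ρ_c h = (ρ_m − ρ_c) r gives r = h ρ_c/(ρ_m − ρ_c), so h (1 + ρ_c/(ρ_m − ρ_c)) = Δ, i.e. h = Δ (ρ_m − ρ_c)/ρ_m.
h = 6.5 km × 660/3390 = 1.27 km.

1.27 km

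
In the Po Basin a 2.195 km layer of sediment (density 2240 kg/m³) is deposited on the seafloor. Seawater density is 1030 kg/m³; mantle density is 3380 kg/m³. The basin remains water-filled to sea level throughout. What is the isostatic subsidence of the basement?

Submarine loading: the sediment displaces seawater, and the subsidence is in turn flooded, so s (ρ_m − ρ_w) = t (ρ_sed − ρ_w).
s = 2.195 km × (2240 − 1030) / (3380 − 1030) = 1.13 km.

1.13 km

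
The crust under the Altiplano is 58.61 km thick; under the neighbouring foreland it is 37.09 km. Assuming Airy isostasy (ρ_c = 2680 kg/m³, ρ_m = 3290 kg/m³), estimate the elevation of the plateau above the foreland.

3.99 km

Excess crust Δ = 58.61 km − 37.09 km = 21.52 km, split between elevation h and root r with h + r = Δ.
Airy balance ρ_c h = (ρ_m − ρ_c) r gives r = h ρ_c/(ρ_m − ρ_c), so h (1 + ρ_c/(ρ_m − ρ_c)) = Δ, i.e. h = Δ (ρ_m − ρ_c)/ρ_m.
h = 21.52 km × 610/3290 = 3.99 km.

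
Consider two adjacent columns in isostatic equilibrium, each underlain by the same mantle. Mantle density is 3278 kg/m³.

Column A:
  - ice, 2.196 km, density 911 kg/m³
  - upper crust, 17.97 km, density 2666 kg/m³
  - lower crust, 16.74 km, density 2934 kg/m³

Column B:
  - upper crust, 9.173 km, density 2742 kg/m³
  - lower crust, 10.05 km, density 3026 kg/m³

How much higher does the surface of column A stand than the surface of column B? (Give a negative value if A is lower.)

For any compensation level in the mantle, the mantle terms cancel and isostasy reduces to e = (Σt_A − Σt_B) − (Σ(ρt)_A − Σ(ρt)_B) / ρ_m.
Σt_A = 36.906 km; Σt_B = 19.223 km; Σ(ρt)_A = 99023.736; Σ(ρt)_B = 55563.666 (in km·kg/m³).
e = (36.906 − 19.223) − (99023.736 − 55563.666) / 3278 = 4.42 km.

4.42 km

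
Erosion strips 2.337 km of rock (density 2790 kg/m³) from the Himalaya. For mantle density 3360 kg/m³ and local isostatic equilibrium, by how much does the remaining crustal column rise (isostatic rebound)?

1.94 km

Unloading: uplift u = e ρ_c/ρ_m = 2.337 km × 2790/3360 = 1.94 km.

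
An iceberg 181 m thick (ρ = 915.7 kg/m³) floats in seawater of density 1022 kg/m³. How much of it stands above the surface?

Floating equilibrium: submerged depth d = t ρ_obj/ρ_fluid = 181 m × 915.7/1022 = 162.2 m.
Freeboard = t − d = 181 m − 162.2 m = 18.8 m.

18.8 m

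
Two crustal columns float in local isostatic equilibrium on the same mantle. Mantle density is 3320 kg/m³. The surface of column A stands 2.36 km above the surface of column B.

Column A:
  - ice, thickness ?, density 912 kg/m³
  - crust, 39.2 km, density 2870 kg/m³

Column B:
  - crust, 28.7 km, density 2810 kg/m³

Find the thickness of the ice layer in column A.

2.01 km

Take the compensation level at the base of the deeper column (depth z_c below the surface of column A) and equate Σ ρ_i t_i down to z_c; mantle fills any gap and the z_c terms cancel.
Column A: x×912 + 39.2×2870 + (z_c − 39.2 − x)×3320
Column B: 2.36×0 + 28.7×2810 + (z_c − 2.36 − 28.7)×3320
The z_c×3320 term appears on both sides and cancels. Collect the known terms of each column as K = Σ(ρt)_known − 3320 × (depth of known layers): K_A = 112504 − 3320×39.2 = −17640; K_B = 80647 − 3320×(2.36 + 28.7) = −22472.2.
Balance: K_A − x×(3320 − 912) = K_B, so x = (K_A − K_B)/(3320 − 912) = 4832.2/2408 = 2.01 km.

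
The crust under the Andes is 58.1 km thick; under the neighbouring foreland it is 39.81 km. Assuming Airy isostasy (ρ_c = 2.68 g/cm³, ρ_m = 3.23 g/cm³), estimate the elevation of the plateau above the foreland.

Excess crust Δ = 58.1 km − 39.81 km = 18.29 km, split between elevation h and root r with h + r = Δ.
Airy balance ρ_c h = (ρ_m − ρ_c) r gives r = h ρ_c/(ρ_m − ρ_c), so h (1 + ρ_c/(ρ_m − ρ_c)) = Δ, i.e. h = Δ (ρ_m − ρ_c)/ρ_m.
h = 18.29 km × 0.55/3.23 = 3.11 km.

3.11 km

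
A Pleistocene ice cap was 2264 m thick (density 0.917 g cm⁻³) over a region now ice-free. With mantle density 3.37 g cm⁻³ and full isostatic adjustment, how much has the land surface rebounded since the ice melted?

616 m

Removing the load lets mantle flow back in; uplift u satisfies ρ_ice t = ρ_m u.
u = t ρ_ice/ρ_m = 2264 m × 0.917/3.37 = 616 m.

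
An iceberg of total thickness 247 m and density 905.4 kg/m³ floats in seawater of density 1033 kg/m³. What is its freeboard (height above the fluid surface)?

30.5 m

Floating equilibrium: submerged depth d = t ρ_obj/ρ_fluid = 247 m × 905.4/1033 = 216.5 m.
Freeboard = t − d = 247 m − 216.5 m = 30.5 m.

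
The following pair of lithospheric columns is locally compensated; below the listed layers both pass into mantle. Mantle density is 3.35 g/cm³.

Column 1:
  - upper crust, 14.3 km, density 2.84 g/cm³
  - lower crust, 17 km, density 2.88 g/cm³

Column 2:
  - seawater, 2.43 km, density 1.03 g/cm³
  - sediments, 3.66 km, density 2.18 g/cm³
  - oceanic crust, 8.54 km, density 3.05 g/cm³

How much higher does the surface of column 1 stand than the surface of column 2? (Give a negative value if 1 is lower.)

For any compensation level in the mantle, the mantle terms cancel and isostasy reduces to e = (Σt_1 − Σt_2) − (Σ(ρt)_1 − Σ(ρt)_2) / ρ_m.
Σt_1 = 31.3 km; Σt_2 = 14.63 km; Σ(ρt)_1 = 89.572; Σ(ρt)_2 = 36.5287 (in km·g/cm³).
e = (31.3 − 14.63) − (89.572 − 36.5287) / 3.35 = 0.836 km.

0.836 km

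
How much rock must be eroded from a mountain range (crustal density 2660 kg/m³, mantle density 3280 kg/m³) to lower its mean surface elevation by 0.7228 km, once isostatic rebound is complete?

Net drop Δ = e − u = e − e ρ_c/ρ_m = e (ρ_m − ρ_c)/ρ_m.
e = Δ ρ_m/(ρ_m − ρ_c) = 0.7228 km × 3280/620 = 3.82 km.

3.82 km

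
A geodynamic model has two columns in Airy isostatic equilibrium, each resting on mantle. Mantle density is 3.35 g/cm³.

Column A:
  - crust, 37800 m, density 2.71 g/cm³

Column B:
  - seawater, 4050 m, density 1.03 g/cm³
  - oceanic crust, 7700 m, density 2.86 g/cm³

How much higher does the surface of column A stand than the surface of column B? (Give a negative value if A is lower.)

For any compensation level in the mantle, the mantle terms cancel and isostasy reduces to e = (Σt_A − Σt_B) − (Σ(ρt)_A − Σ(ρt)_B) / ρ_m.
Σt_A = 37800 m; Σt_B = 11750 m; Σ(ρt)_A = 102438; Σ(ρt)_B = 26193.5 (in m·g/cm³).
e = (37800 − 11750) − (102438 − 26193.5) / 3.35 = 3290 m.

3290 m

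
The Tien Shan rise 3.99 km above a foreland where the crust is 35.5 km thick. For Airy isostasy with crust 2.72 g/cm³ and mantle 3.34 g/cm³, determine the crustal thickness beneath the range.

Root depth r = h ρ_c / (ρ_m − ρ_c) = 3.99 km × 2.72 / 0.62 = 17.5 km.
Total thickness = T + h + r = 35.5 km + 3.99 km + 17.5 km = 57 km.

57 km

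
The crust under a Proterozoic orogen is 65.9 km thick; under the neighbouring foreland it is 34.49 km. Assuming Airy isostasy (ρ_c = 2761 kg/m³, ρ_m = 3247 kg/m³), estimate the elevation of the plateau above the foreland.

4.7 km

Excess crust Δ = 65.9 km − 34.49 km = 31.41 km, split between elevation h and root r with h + r = Δ.
Airy balance ρ_c h = (ρ_m − ρ_c) r gives r = h ρ_c/(ρ_m − ρ_c), so h (1 + ρ_c/(ρ_m − ρ_c)) = Δ, i.e. h = Δ (ρ_m − ρ_c)/ρ_m.
h = 31.41 km × 486/3247 = 4.7 km.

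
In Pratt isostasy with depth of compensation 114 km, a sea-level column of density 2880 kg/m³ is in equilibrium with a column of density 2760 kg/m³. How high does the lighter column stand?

ρ_ref D = ρ (D + h) → h = D (ρ_ref − ρ)/ρ.
h = 114 km × (2880 − 2760)/2760 = 4.96 km.

4.96 km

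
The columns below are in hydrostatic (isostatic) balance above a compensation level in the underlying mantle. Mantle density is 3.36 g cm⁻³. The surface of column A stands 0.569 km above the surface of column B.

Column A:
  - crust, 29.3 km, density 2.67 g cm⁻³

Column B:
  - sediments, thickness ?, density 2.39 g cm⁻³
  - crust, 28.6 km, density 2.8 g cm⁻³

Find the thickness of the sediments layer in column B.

Take the compensation level at the base of the deeper column (depth z_c below the surface of column A) and equate Σ ρ_i t_i down to z_c; mantle fills any gap and the z_c terms cancel.
Column A: 29.3×2.67 + (z_c − 29.3)×3.36
Column B: 0.569×0 + x×2.39 + 28.6×2.8 + (z_c − 0.569 − 28.6 − x)×3.36
The z_c×3.36 term appears on both sides and cancels. Collect the known terms of each column as K = Σ(ρt)_known − 3.36 × (depth of known layers): K_A = 78.231 − 3.36×29.3 = −20.217; K_B = 80.08 − 3.36×(0.569 + 28.6) = −17.92784.
Balance: K_A = K_B − x×(3.36 − 2.39), so x = (K_B − K_A)/(3.36 − 2.39) = 2.28916/0.97 = 2.36 km.

2.36 km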